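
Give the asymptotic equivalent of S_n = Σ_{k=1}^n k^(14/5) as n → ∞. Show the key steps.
S_n ~ (5/19) · n^(19/5)

Integral comparison: Σ_{k=1}^n k^(14/5) = ∫_0^n x^(14/5) dx + O(n^(14/5)). The integral is n^(1 + 14/5) / (1 + 14/5) = n^((14+5)/5) / ((14+5)/5) = (5/19) · n^(19/5).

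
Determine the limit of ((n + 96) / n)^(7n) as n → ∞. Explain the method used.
lim = e^672

Rewrite as (1 + 96/n)^(7n). By the standard limit (1 + x/n)^n → e^x, we have (1 + 96/n)^n → e^96, and raising to the 7th power gives e^672.
More precisely, ln[(1 + 96/n)^(7n)] = 7n · ln(1 + 96/n) = 7n · (96/n + O(1/n^2)) = 672 + O(1/n) → 672.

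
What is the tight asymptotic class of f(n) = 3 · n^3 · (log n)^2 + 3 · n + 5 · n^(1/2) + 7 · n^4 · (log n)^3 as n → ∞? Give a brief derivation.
f(n) ∈ Θ(n^4 · (log n)^3)

Compare the terms by growth order. For large n, n^a · (log n)^b dominates n^a' · (log n)^b' iff a > a', or (a = a' and b > b'). Ranking the 4 terms shows the dominant one is 7 · n^4 · (log n)^3. Hence f(n) ∈ Θ(n^4 · (log n)^3).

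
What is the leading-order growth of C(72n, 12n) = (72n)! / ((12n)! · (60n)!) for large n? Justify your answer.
C(72n, 12n) ~ (46656/3125)^(12n) · sqrt(3/(5π·12n))

Write N = 12n. Apply Stirling to each factorial:
  (6N)! ~ sqrt(2π·6N) · (6N/e)^(6N),
  N! ~ sqrt(2π N) · (N/e)^N,
  (5N)! ~ sqrt(2π·5N) · (5N/e)^(5N).
The exponential factors combine to (6N)^(6N) / (N^N · (5N)^(5N)) = 6^(6N)/5^(5N) = (6^6/5^5)^N = (46656/3125)^N.
The square-root prefactors combine to sqrt(2π·6N) / (sqrt(2π N)·sqrt(2π·5N)) = sqrt(6 / (2π·5·N)) = sqrt(3/(5π·12n)).
Substituting N = 12n: C(72n, 12n) ~ (46656/3125)^(12n) · sqrt(3/(5π·12n)).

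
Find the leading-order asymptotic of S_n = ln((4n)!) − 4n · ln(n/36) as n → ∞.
S_n ~ 4n · (ln 144 − 1) + O(ln n)

Stirling: ln((4n)!) = 4n ln(4n) − 4n + O(ln n).
  S_n = 4n ln(4n) − 4n − 4n ln(n/36) + O(ln n)
      = 4n ln(4n) − 4n ln n + 4n ln 36 − 4n + O(ln n)
      = 4n ln 4 + 4n ln 36 − 4n + O(ln n)
      = 4n (ln 144 − 1) + O(ln n).
Numerically ln(144) − 1 ≈ 3.9698.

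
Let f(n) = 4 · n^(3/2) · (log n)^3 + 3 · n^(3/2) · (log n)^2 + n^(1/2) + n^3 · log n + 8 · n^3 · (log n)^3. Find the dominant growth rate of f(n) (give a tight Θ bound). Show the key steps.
f(n) ∈ Θ(n^3 · (log n)^3)

Compare the terms by growth order. For large n, n^a · (log n)^b dominates n^a' · (log n)^b' iff a > a', or (a = a' and b > b'). Ranking the 5 terms shows the dominant one is 8 · n^3 · (log n)^3. Hence f(n) ∈ Θ(n^3 · (log n)^3).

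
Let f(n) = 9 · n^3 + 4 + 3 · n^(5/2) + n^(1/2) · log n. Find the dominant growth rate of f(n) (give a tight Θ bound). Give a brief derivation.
f(n) ∈ Θ(n^3)

Compare the terms by growth order. For large n, n^a · (log n)^b dominates n^a' · (log n)^b' iff a > a', or (a = a' and b > b'). Ranking the 4 terms shows the dominant one is 9 · n^3. Hence f(n) ∈ Θ(n^3).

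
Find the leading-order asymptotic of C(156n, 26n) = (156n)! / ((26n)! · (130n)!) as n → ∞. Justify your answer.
C(156n, 26n) ~ (46656/3125)^(26n) · sqrt(3/(5π·26n))

Write N = 26n. Apply Stirling to each factorial:
  (6N)! ~ sqrt(2π·6N) · (6N/e)^(6N),
  N! ~ sqrt(2π N) · (N/e)^N,
  (5N)! ~ sqrt(2π·5N) · (5N/e)^(5N).
The exponential factors combine to (6N)^(6N) / (N^N · (5N)^(5N)) = 6^(6N)/5^(5N) = (6^6/5^5)^N = (46656/3125)^N.
The square-root prefactors combine to sqrt(2π·6N) / (sqrt(2π N)·sqrt(2π·5N)) = sqrt(6 / (2π·5·N)) = sqrt(3/(5π·26n)).
Substituting N = 26n: C(156n, 26n) ~ (46656/3125)^(26n) · sqrt(3/(5π·26n)).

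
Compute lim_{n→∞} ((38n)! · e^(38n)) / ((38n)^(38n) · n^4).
lim = 0

Stirling: (38n)! ~ sqrt(2π·38n) · (38n/e)^(38n). Hence
  (38n)! · e^(38n) / (38n)^(38n) ~ sqrt(2π·38n).
Dividing by n^4: sqrt(2π·38n) / n^4 = sqrt(2π·38) · n^((1−8)/2), so the expression behaves like sqrt(2π·38) · n^((1−8)/2) → 0.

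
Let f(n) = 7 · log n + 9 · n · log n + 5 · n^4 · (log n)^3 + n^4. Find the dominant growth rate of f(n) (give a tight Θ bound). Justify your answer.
f(n) ∈ Θ(n^4 · (log n)^3)

Compare the terms by growth order. For large n, n^a · (log n)^b dominates n^a' · (log n)^b' iff a > a', or (a = a' and b > b'). Ranking the 4 terms shows the dominant one is 5 · n^4 · (log n)^3. Hence f(n) ∈ Θ(n^4 · (log n)^3).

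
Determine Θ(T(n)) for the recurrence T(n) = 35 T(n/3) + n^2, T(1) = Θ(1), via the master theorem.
T(n) = Θ(n^(log_3 35))

Master theorem: compare f(n) = n^2 to n^(log_3 35) where log_3 35 ≈ 3.236. Since 2 < log_3 35, we have f(n) = O(n^(log_3 35 − ε)) for some ε > 0 — Case 1. Hence T(n) = Θ(n^(log_3 35)).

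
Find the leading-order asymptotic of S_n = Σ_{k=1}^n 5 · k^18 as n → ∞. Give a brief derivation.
S_n ~ 5 · n^19 / 19

By integral comparison (Euler-Maclaurin), Σ_{k=1}^n 5 · k^18 = 5 · ∫_0^n x^18 dx + O(n^18) = 5 · n^19/19 + O(n^18). (Equivalently, Faulhaber's formula gives the same leading term.)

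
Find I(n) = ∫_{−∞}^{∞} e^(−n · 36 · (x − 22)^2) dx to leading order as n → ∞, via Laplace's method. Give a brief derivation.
I(n) = sqrt(π/(36n))

Here φ(x) = 36 · (x − 22)^2 has its unique minimum at x* = 22 with φ(x*) = 0 and φ''(x*) = 72. Laplace's method gives
  I(n) ~ e^(−n φ(x*)) · sqrt(2π / (n · φ''(x*))) = sqrt(2π / (72n)) = sqrt(π/(36n)).
This is exact: substituting u = (x − 22)·sqrt(36n) gives I(n) = (1/sqrt(36n)) ∫_{−∞}^{∞} e^(−u^2) du = sqrt(π/(36n)).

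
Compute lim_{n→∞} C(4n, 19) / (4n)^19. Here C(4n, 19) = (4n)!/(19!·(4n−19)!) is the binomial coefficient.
lim = 1/19! = 1/121645100408832000

With N = 4n → ∞: C(N, 19) / N^19 = [N(N−1)…(N−18)] / (19! · N^19) = (1/19!) · 1 · (1 − 1/(4n)) · … · (1 − 18/(4n)). Each factor → 1 as N → ∞, so the limit is 1/19! = 1/121645100408832000.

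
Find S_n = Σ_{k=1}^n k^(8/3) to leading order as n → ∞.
S_n ~ (3/11) · n^(11/3)

Integral comparison: Σ_{k=1}^n k^(8/3) = ∫_0^n x^(8/3) dx + O(n^(8/3)). The integral is n^(1 + 8/3) / (1 + 8/3) = n^((8+3)/3) / ((8+3)/3) = (3/11) · n^(11/3).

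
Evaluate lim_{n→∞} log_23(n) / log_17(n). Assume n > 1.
lim = ln(17) / ln(23) = log_23(17)

Change of base: log_23(n) = ln n / ln 23 and log_17(n) = ln n / ln 17. The ratio is (ln n / ln 23) · (ln 17 / ln n) = ln 17 / ln 23, a constant independent of n. So the limit is ln 17 / ln 23 = log_23(17).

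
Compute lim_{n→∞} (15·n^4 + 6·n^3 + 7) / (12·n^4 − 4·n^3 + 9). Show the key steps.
lim = 15/12 = 5/4

For large n the leading n^4 terms dominate both numerator and denominator. Dividing top and bottom by n^4, every other term tends to 0, leaving 15/12 = 5/4.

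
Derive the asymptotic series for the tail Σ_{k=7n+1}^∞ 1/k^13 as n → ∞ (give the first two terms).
Σ_{k>7n} 1/k^13 = 1/(12 · (7n)^12) − 1/(2 · (7n)^13) + O(1/(7n)^14)

Compare to the integral: ∫_{7n}^∞ x^(−13) dx = [−x^(−12)/12]_{7n}^∞ = 1/((13−1)·(7n)^12). The Euler-Maclaurin correction adds −f(7n)/2 = −1/(2·(7n)^13). Euler-Maclaurin then gives
  Σ_{k>7n} 1/k^13 = ∫_{7n}^∞ dx/x^13 − 1/(2·(7n)^13) + O(1/(7n)^14).
(Equivalently this is ζ(13) − Σ_{k≤7n} 1/k^13.)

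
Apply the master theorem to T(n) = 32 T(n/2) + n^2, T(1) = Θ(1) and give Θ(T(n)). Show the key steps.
T(n) = Θ(n^5)

Master theorem: compare f(n) = n^2 to n^(log_2 32) where log_2 32 = 5. Since 2 < log_2 32, we have f(n) = O(n^(log_2 32 − ε)) for some ε > 0 — Case 1. Hence T(n) = Θ(n^(log_2 32)) = Θ(n^5).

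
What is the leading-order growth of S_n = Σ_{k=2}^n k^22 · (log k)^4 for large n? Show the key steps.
S_n ~ n^23 · (log n)^4 / 23

By integral comparison, S_n = ∫_1^n x^22 · (log x)^4 dx + O(n^22 · (log n)^4). For the integral, the leading term of ∫_1^n x^22 (log x)^4 dx is n^23/23 · (log n)^4 (by repeated integration by parts; each step lowers the log-exponent and produces a relatively O(1/log n) correction). Hence S_n ~ n^23 · (log n)^4 / 23.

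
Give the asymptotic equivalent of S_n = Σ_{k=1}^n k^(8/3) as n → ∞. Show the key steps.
S_n ~ (3/11) · n^(11/3)

Integral comparison: Σ_{k=1}^n k^(8/3) = ∫_0^n x^(8/3) dx + O(n^(8/3)). The integral is n^(1 + 8/3) / (1 + 8/3) = n^((8+3)/3) / ((8+3)/3) = (3/11) · n^(11/3).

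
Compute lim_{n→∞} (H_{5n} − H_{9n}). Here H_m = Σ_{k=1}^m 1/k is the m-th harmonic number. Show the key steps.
lim = ln(5/9)

Euler-Maclaurin gives H_m = ln m + γ + 1/(2m) + O(1/m^2). The γ and O(1/m) terms cancel in the difference:
  H_{5n} − H_{9n} = ln(5n) − ln(9n) + O(1/n) = ln(5/9) + O(1/n).
Hence the limit is ln(5/9).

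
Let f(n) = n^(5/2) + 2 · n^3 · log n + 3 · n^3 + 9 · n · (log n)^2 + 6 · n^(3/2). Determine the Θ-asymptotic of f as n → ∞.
f(n) ∈ Θ(n^3 · log n)

Compare the terms by growth order. For large n, n^a · (log n)^b dominates n^a' · (log n)^b' iff a > a', or (a = a' and b > b'). Ranking the 5 terms shows the dominant one is 2 · n^3 · log n. Hence f(n) ∈ Θ(n^3 · log n).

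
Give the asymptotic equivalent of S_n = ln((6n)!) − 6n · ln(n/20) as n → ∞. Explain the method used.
S_n ~ 6n · (ln 120 − 1) + O(ln n)

Stirling: ln((6n)!) = 6n ln(6n) − 6n + O(ln n).
  S_n = 6n ln(6n) − 6n − 6n ln(n/20) + O(ln n)
      = 6n ln(6n) − 6n ln n + 6n ln 20 − 6n + O(ln n)
      = 6n ln 6 + 6n ln 20 − 6n + O(ln n)
      = 6n (ln 120 − 1) + O(ln n).
Numerically ln(120) − 1 ≈ 3.7875.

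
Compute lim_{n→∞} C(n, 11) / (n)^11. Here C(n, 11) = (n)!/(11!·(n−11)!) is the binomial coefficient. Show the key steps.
lim = 1/11! = 1/39916800

With N = n → ∞: C(N, 11) / N^11 = [N(N−1)…(N−10)] / (11! · N^11) = (1/11!) · 1 · (1 − 1/n) · … · (1 − 10/n). Each factor → 1 as N → ∞, so the limit is 1/11! = 1/39916800.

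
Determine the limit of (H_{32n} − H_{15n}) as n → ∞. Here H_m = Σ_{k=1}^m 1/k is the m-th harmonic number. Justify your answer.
lim = ln(32/15)

Euler-Maclaurin gives H_m = ln m + γ + 1/(2m) + O(1/m^2). The γ and O(1/m) terms cancel in the difference:
  H_{32n} − H_{15n} = ln(32n) − ln(15n) + O(1/n) = ln(32/15) + O(1/n).
Hence the limit is ln(32/15).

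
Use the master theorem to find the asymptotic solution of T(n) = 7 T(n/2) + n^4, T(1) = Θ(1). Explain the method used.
T(n) = Θ(n^4)

log_2 7 ≈ 2.807. f(n) = n^4 dominates n^(log_2 7) since 4 > 2.807, and the regularity condition a·f(n/b) = 7·(n/2)^4 = (7/16)·n^4 ≤ c·f(n) holds with c = 7/16 ≈ 0.438 < 1. So this is Case 3: T(n) = Θ(f(n)) = Θ(n^4).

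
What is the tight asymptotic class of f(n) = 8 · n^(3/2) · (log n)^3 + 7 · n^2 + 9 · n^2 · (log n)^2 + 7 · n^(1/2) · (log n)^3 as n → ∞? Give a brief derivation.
f(n) ∈ Θ(n^2 · (log n)^2)

Compare the terms by growth order. For large n, n^a · (log n)^b dominates n^a' · (log n)^b' iff a > a', or (a = a' and b > b'). Ranking the 4 terms shows the dominant one is 9 · n^2 · (log n)^2. Hence f(n) ∈ Θ(n^2 · (log n)^2).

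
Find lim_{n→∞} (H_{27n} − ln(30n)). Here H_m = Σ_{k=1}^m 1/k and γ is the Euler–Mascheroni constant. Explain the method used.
lim = ln(9/10) + γ

By Euler-Maclaurin, H_m = ln m + γ + O(1/m). So
  H_{27n} − ln(30n) = ln(27n) + γ − ln(30n) + O(1/n)
                       = ln(27/30) + γ + O(1/n).
Hence the limit is ln(27/30) + γ (= ln(9/10)).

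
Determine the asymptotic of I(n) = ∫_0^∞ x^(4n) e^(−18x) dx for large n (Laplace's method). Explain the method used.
I(n) ~ (sqrt(2π·4n) / 18) · (4n/(18e))^(4n)

Write the integrand as exp(4n ln x − 18x) and set f(x) = 4n ln x − 18x. Then f'(x) = 4n/x − 18 = 0 at x* = 4n/18, and f''(x*) = −4n/x*^2 = −18^2/(4n). Laplace's method (interior maximum) gives
  I(n) ~ e^(f(x*)) · sqrt(2π / |f''(x*)|)
        = exp(4n ln(4n/18) − 4n) · sqrt(2π · 4n / 18^2)
        = (4n/18)^(4n) e^(−4n) · sqrt(2π·4n) / 18
        = (sqrt(2π·4n) / 18) · (4n/(18e))^(4n).
This matches Γ(4n+1)/18^(4n+1) with Stirling applied to Γ.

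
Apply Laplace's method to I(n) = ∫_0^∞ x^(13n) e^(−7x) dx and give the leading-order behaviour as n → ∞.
I(n) ~ (sqrt(2π·13n) / 7) · (13n/(7e))^(13n)

Write the integrand as exp(13n ln x − 7x) and set f(x) = 13n ln x − 7x. Then f'(x) = 13n/x − 7 = 0 at x* = 13n/7, and f''(x*) = −13n/x*^2 = −7^2/(13n). Laplace's method (interior maximum) gives
  I(n) ~ e^(f(x*)) · sqrt(2π / |f''(x*)|)
        = exp(13n ln(13n/7) − 13n) · sqrt(2π · 13n / 7^2)
        = (13n/7)^(13n) e^(−13n) · sqrt(2π·13n) / 7
        = (sqrt(2π·13n) / 7) · (13n/(7e))^(13n).
This matches Γ(13n+1)/7^(13n+1) with Stirling applied to Γ.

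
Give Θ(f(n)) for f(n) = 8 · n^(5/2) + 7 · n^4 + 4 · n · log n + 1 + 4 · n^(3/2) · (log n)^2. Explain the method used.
f(n) ∈ Θ(n^4)

Compare the terms by growth order. For large n, n^a · (log n)^b dominates n^a' · (log n)^b' iff a > a', or (a = a' and b > b'). Ranking the 5 terms shows the dominant one is 7 · n^4. Hence f(n) ∈ Θ(n^4).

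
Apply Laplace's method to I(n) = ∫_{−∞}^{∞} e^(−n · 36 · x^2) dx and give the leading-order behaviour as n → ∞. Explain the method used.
I(n) = sqrt(π/(36n))

Here φ(x) = 36 · x^2 has its unique minimum at x* = 0 with φ(x*) = 0 and φ''(x*) = 72. Laplace's method gives
  I(n) ~ e^(−n φ(x*)) · sqrt(2π / (n · φ''(x*))) = sqrt(2π / (72n)) = sqrt(π/(36n)).
This is exact: substituting u = (x − 0)·sqrt(36n) gives I(n) = (1/sqrt(36n)) ∫_{−∞}^{∞} e^(−u^2) du = sqrt(π/(36n)).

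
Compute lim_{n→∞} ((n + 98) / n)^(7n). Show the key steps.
lim = e^686

Rewrite as (1 + 98/n)^(7n). By the standard limit (1 + x/n)^n → e^x, we have (1 + 98/n)^n → e^98, and raising to the 7th power gives e^686.
More precisely, ln[(1 + 98/n)^(7n)] = 7n · ln(1 + 98/n) = 7n · (98/n + O(1/n^2)) = 686 + O(1/n) → 686.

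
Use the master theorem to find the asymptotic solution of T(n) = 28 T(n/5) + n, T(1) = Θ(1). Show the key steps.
T(n) = Θ(n^(log_5 28))

Master theorem: compare f(n) = n to n^(log_5 28) where log_5 28 ≈ 2.070. Since 1 < log_5 28, we have f(n) = O(n^(log_5 28 − ε)) for some ε > 0 — Case 1. Hence T(n) = Θ(n^(log_5 28)).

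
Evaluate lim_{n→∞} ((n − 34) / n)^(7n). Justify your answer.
lim = e^(−238)

Rewrite as (1 − 34/n)^(7n). By the standard limit (1 + x/n)^n → e^x, we have (1 − 34/n)^n → e^(−34), and raising to the 7th power gives e^(−238).
More precisely, ln[(1 − 34/n)^(7n)] = 7n · ln(1 − 34/n) = 7n · (-34/n + O(1/n^2)) = -238 + O(1/n) → -238.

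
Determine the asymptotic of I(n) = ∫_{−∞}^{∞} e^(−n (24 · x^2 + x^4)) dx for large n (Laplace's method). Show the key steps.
I(n) ~ sqrt(π/(24n))

φ(x) = 24 · x^2 + x^4 has its unique global minimum at x* = 0 (since φ'(x) = 48x + 4x^3 = 0 only at x = 0 for real x with both coefficients positive, and φ → ∞ as |x| → ∞). At x* = 0, φ(0) = 0 and φ''(0) = 48. Laplace's method then gives
  I(n) ~ sqrt(2π / (n · φ''(0))) · e^(−n φ(0)) = sqrt(2π / (48n)) = sqrt(π/(24n)).
The x^4 term contributes only at subleading order (an O(1/n) relative correction).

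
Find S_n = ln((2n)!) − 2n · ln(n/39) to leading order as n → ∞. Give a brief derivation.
S_n ~ 2n · (ln 78 − 1) + O(ln n)

Stirling: ln((2n)!) = 2n ln(2n) − 2n + O(ln n).
  S_n = 2n ln(2n) − 2n − 2n ln(n/39) + O(ln n)
      = 2n ln(2n) − 2n ln n + 2n ln 39 − 2n + O(ln n)
      = 2n ln 2 + 2n ln 39 − 2n + O(ln n)
      = 2n (ln 78 − 1) + O(ln n).
Numerically ln(78) − 1 ≈ 3.3567.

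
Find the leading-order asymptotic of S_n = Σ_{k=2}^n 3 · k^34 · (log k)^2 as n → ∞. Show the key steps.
S_n ~ 3 · n^35 · (log n)^2 / 35

By integral comparison, S_n = ∫_1^n 3 · x^34 · (log x)^2 dx + O(n^34 · (log n)^2). For the integral, the leading term of ∫_1^n x^34 (log x)^2 dx is n^35/35 · (log n)^2 (by repeated integration by parts; each step lowers the log-exponent and produces a relatively O(1/log n) correction). Hence S_n ~ 3 · n^35 · (log n)^2 / 35.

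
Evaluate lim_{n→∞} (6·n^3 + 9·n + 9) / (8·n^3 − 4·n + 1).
lim = 6/8 = 3/4

For large n the leading n^3 terms dominate both numerator and denominator. Dividing top and bottom by n^3, every other term tends to 0, leaving 6/8 = 3/4.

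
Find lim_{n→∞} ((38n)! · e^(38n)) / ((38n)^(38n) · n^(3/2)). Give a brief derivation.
lim = 0

Stirling: (38n)! ~ sqrt(2π·38n) · (38n/e)^(38n). Hence
  (38n)! · e^(38n) / (38n)^(38n) ~ sqrt(2π·38n).
Dividing by n^(3/2): sqrt(2π·38n) / n^(3/2) = sqrt(2π·38) · n^((1−3)/2), so the expression behaves like sqrt(2π·38) · n^((1−3)/2) → 0.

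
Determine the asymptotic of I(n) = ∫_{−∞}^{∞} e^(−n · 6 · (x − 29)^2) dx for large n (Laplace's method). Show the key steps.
I(n) = sqrt(π/(6n))

Here φ(x) = 6 · (x − 29)^2 has its unique minimum at x* = 29 with φ(x*) = 0 and φ''(x*) = 12. Laplace's method gives
  I(n) ~ e^(−n φ(x*)) · sqrt(2π / (n · φ''(x*))) = sqrt(2π / (12n)) = sqrt(π/(6n)).
This is exact: substituting u = (x − 29)·sqrt(6n) gives I(n) = (1/sqrt(6n)) ∫_{−∞}^{∞} e^(−u^2) du = sqrt(π/(6n)).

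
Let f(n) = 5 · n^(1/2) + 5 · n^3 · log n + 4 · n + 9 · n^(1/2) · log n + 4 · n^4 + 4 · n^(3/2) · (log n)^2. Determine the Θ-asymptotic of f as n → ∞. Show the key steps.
f(n) ∈ Θ(n^4)

Compare the terms by growth order. For large n, n^a · (log n)^b dominates n^a' · (log n)^b' iff a > a', or (a = a' and b > b'). Ranking the 6 terms shows the dominant one is 4 · n^4. Hence f(n) ∈ Θ(n^4).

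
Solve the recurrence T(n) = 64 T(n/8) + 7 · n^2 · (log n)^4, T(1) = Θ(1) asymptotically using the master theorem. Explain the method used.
T(n) = Θ(n^2 · (log n)^5)

Here log_8 64 = 2 and f(n) = 7 · n^2 · (log n)^4 = Θ(n^(log_8 64) · (log n)^4). This is the extended Case 2 of the master theorem (f matches the critical exponent up to log factors), giving T(n) = Θ(n^(log_8 64) · (log n)^(4+1)) = Θ(n^2 · (log n)^5).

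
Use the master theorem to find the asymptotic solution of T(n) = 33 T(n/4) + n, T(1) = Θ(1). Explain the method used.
T(n) = Θ(n^(log_4 33))

Master theorem: compare f(n) = n to n^(log_4 33) where log_4 33 ≈ 2.522. Since 1 < log_4 33, we have f(n) = O(n^(log_4 33 − ε)) for some ε > 0 — Case 1. Hence T(n) = Θ(n^(log_4 33)).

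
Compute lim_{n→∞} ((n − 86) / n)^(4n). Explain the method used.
lim = e^(−344)

Rewrite as (1 − 86/n)^(4n). By the standard limit (1 + x/n)^n → e^x, we have (1 − 86/n)^n → e^(−86), and raising to the 4th power gives e^(−344).
More precisely, ln[(1 − 86/n)^(4n)] = 4n · ln(1 − 86/n) = 4n · (-86/n + O(1/n^2)) = -344 + O(1/n) → -344.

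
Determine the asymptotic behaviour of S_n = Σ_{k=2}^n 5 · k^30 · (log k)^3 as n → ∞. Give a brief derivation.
S_n ~ 5 · n^31 · (log n)^3 / 31

By integral comparison, S_n = ∫_1^n 5 · x^30 · (log x)^3 dx + O(n^30 · (log n)^3). For the integral, the leading term of ∫_1^n x^30 (log x)^3 dx is n^31/31 · (log n)^3 (by repeated integration by parts; each step lowers the log-exponent and produces a relatively O(1/log n) correction). Hence S_n ~ 5 · n^31 · (log n)^3 / 31.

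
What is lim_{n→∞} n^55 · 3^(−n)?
lim = 0

Exponentials with base > 1 dominate every fixed polynomial: for any fixed c, n^c / 3^n → 0 as n → ∞ (e.g. by the ratio test, or by writing 3^n = e^(n ln 3) and noting e^(n ln 3) / n^c → ∞). Hence n^55 · 3^(−n) = n^55 / 3^n → 0.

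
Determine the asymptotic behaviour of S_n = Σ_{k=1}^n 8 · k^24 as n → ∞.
S_n ~ 8 · n^25 / 25

By integral comparison (Euler-Maclaurin), Σ_{k=1}^n 8 · k^24 = 8 · ∫_0^n x^24 dx + O(n^24) = 8 · n^25/25 + O(n^24). (Equivalently, Faulhaber's formula gives the same leading term.)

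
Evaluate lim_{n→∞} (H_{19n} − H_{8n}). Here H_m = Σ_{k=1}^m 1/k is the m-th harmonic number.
lim = ln(19/8)

Euler-Maclaurin gives H_m = ln m + γ + 1/(2m) + O(1/m^2). The γ and O(1/m) terms cancel in the difference:
  H_{19n} − H_{8n} = ln(19n) − ln(8n) + O(1/n) = ln(19/8) + O(1/n).
Hence the limit is ln(19/8).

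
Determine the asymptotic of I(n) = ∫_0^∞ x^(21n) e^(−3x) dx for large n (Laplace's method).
I(n) ~ (sqrt(2π·21n) / 3) · (21n/(3e))^(21n)

Write the integrand as exp(21n ln x − 3x) and set f(x) = 21n ln x − 3x. Then f'(x) = 21n/x − 3 = 0 at x* = 21n/3, and f''(x*) = −21n/x*^2 = −3^2/(21n). Laplace's method (interior maximum) gives
  I(n) ~ e^(f(x*)) · sqrt(2π / |f''(x*)|)
        = exp(21n ln(21n/3) − 21n) · sqrt(2π · 21n / 3^2)
        = (21n/3)^(21n) e^(−21n) · sqrt(2π·21n) / 3
        = (sqrt(2π·21n) / 3) · (21n/(3e))^(21n).
This matches Γ(21n+1)/3^(21n+1) with Stirling applied to Γ.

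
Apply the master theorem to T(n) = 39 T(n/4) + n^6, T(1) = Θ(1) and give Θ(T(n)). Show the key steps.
T(n) = Θ(n^6)

log_4 39 ≈ 2.643. f(n) = n^6 dominates n^(log_4 39) since 6 > 2.643, and the regularity condition a·f(n/b) = 39·(n/4)^6 = (39/4096)·n^6 ≤ c·f(n) holds with c = 39/4096 ≈ 0.00952 < 1. So this is Case 3: T(n) = Θ(f(n)) = Θ(n^6).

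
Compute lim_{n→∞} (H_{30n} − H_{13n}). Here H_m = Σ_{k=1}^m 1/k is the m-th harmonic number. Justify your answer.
lim = ln(30/13)

Euler-Maclaurin gives H_m = ln m + γ + 1/(2m) + O(1/m^2). The γ and O(1/m) terms cancel in the difference:
  H_{30n} − H_{13n} = ln(30n) − ln(13n) + O(1/n) = ln(30/13) + O(1/n).
Hence the limit is ln(30/13).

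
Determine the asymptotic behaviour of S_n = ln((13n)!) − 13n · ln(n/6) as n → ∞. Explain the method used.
S_n ~ 13n · (ln 78 − 1) + O(ln n)

Stirling: ln((13n)!) = 13n ln(13n) − 13n + O(ln n).
  S_n = 13n ln(13n) − 13n − 13n ln(n/6) + O(ln n)
      = 13n ln(13n) − 13n ln n + 13n ln 6 − 13n + O(ln n)
      = 13n ln 13 + 13n ln 6 − 13n + O(ln n)
      = 13n (ln 78 − 1) + O(ln n).
Numerically ln(78) − 1 ≈ 3.3567.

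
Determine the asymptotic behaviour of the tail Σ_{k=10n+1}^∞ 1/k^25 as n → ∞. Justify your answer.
Σ_{k>10n} 1/k^25 ~ 1/(24 · (10n)^24)

Compare to the integral: ∫_{10n}^∞ x^(−25) dx = [−x^(−24)/24]_{10n}^∞ = 1/((25−1)·(10n)^24). Euler-Maclaurin then gives
  Σ_{k>10n} 1/k^25 = ∫_{10n}^∞ dx/x^25 − 1/(2·(10n)^25) + O(1/(10n)^26).
(Equivalently this is ζ(25) − Σ_{k≤10n} 1/k^25.)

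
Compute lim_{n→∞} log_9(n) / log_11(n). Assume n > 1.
lim = ln(11) / ln(9) = log_9(11)

Change of base: log_9(n) = ln n / ln 9 and log_11(n) = ln n / ln 11. The ratio is (ln n / ln 9) · (ln 11 / ln n) = ln 11 / ln 9, a constant independent of n. So the limit is ln 11 / ln 9 = log_9(11).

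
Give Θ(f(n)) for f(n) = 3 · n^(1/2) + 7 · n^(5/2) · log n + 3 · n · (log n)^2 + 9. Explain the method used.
f(n) ∈ Θ(n^(5/2) · log n)

Compare the terms by growth order. For large n, n^a · (log n)^b dominates n^a' · (log n)^b' iff a > a', or (a = a' and b > b'). Ranking the 4 terms shows the dominant one is 7 · n^(5/2) · log n. Hence f(n) ∈ Θ(n^(5/2) · log n).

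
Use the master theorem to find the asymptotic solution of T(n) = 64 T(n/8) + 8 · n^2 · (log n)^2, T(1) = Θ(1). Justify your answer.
T(n) = Θ(n^2 · (log n)^3)

Here log_8 64 = 2 and f(n) = 8 · n^2 · (log n)^2 = Θ(n^(log_8 64) · (log n)^2). This is the extended Case 2 of the master theorem (f matches the critical exponent up to log factors), giving T(n) = Θ(n^(log_8 64) · (log n)^(2+1)) = Θ(n^2 · (log n)^3).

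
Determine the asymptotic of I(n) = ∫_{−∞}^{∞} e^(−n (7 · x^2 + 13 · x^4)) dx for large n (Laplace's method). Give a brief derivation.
I(n) ~ sqrt(π/(7n))

φ(x) = 7 · x^2 + 13 · x^4 has its unique global minimum at x* = 0 (since φ'(x) = 14x + 52x^3 = 0 only at x = 0 for real x with both coefficients positive, and φ → ∞ as |x| → ∞). At x* = 0, φ(0) = 0 and φ''(0) = 14. Laplace's method then gives
  I(n) ~ sqrt(2π / (n · φ''(0))) · e^(−n φ(0)) = sqrt(2π / (14n)) = sqrt(π/(7n)).
The 13 · x^4 term contributes only at subleading order (an O(1/n) relative correction).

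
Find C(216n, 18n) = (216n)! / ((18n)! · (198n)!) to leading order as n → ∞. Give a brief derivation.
C(216n, 18n) ~ (8916100448256/285311670611)^(18n) · sqrt(6/(11π·18n))

Write N = 18n. Apply Stirling to each factorial:
  (12N)! ~ sqrt(2π·12N) · (12N/e)^(12N),
  N! ~ sqrt(2π N) · (N/e)^N,
  (11N)! ~ sqrt(2π·11N) · (11N/e)^(11N).
The exponential factors combine to (12N)^(12N) / (N^N · (11N)^(11N)) = 12^(12N)/11^(11N) = (12^12/11^11)^N = (8916100448256/285311670611)^N.
The square-root prefactors combine to sqrt(2π·12N) / (sqrt(2π N)·sqrt(2π·11N)) = sqrt(12 / (2π·11·N)) = sqrt(6/(11π·18n)).
Substituting N = 18n: C(216n, 18n) ~ (8916100448256/285311670611)^(18n) · sqrt(6/(11π·18n)).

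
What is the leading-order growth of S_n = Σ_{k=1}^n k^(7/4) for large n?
S_n ~ (4/11) · n^(11/4)

Integral comparison: Σ_{k=1}^n k^(7/4) = ∫_0^n x^(7/4) dx + O(n^(7/4)). The integral is n^(1 + 7/4) / (1 + 7/4) = n^((7+4)/4) / ((7+4)/4) = (4/11) · n^(11/4).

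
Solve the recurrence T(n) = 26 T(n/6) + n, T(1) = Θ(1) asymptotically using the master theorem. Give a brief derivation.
T(n) = Θ(n^(log_6 26))

Master theorem: compare f(n) = n to n^(log_6 26) where log_6 26 ≈ 1.818. Since 1 < log_6 26, we have f(n) = O(n^(log_6 26 − ε)) for some ε > 0 — Case 1. Hence T(n) = Θ(n^(log_6 26)).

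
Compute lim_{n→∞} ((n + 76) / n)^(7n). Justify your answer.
lim = e^532

Rewrite as (1 + 76/n)^(7n). By the standard limit (1 + x/n)^n → e^x, we have (1 + 76/n)^n → e^76, and raising to the 7th power gives e^532.
More precisely, ln[(1 + 76/n)^(7n)] = 7n · ln(1 + 76/n) = 7n · (76/n + O(1/n^2)) = 532 + O(1/n) → 532.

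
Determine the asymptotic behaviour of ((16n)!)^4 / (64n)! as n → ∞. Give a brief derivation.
((16n)!)^4/(64n)! ~ ((2π·16n)^(3/2) / 2) · 4^(−4·16n)  →  0

Write N = 16n. Stirling: N! ~ sqrt(2π N)(N/e)^N and (4N)! ~ sqrt(2π·4N)·(4N/e)^(4N).
  (N!)^4/(4N)! ~ (2π N)^(4/2) (N/e)^(4N) / [sqrt(2π·4N) (4N/e)^(4N)]
     = (2π N)^(4/2) / sqrt(2π·4N) · (N/(4N))^(4N)
     = (2π N)^((4−1)/2) / 2 · 4^(−4N).
Since 4^4 > 1, the factor 4^(−4N) decays exponentially, so the ratio → 0. Substituting N = 16n gives the stated form.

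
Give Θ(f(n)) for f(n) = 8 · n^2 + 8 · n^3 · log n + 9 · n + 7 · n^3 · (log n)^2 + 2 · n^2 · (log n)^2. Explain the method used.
f(n) ∈ Θ(n^3 · (log n)^2)

Compare the terms by growth order. For large n, n^a · (log n)^b dominates n^a' · (log n)^b' iff a > a', or (a = a' and b > b'). Ranking the 5 terms shows the dominant one is 7 · n^3 · (log n)^2. Hence f(n) ∈ Θ(n^3 · (log n)^2).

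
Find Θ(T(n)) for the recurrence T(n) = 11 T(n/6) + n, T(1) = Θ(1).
T(n) = Θ(n^(log_6 11))

Master theorem: compare f(n) = n to n^(log_6 11) where log_6 11 ≈ 1.338. Since 1 < log_6 11, we have f(n) = O(n^(log_6 11 − ε)) for some ε > 0 — Case 1. Hence T(n) = Θ(n^(log_6 11)).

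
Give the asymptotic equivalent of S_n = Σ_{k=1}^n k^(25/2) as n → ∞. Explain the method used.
S_n ~ (2/27) · n^(27/2)

Integral comparison: Σ_{k=1}^n k^(25/2) = ∫_0^n x^(25/2) dx + O(n^(25/2)). The integral is n^(1 + 25/2) / (1 + 25/2) = n^((25+2)/2) / ((25+2)/2) = (2/27) · n^(27/2).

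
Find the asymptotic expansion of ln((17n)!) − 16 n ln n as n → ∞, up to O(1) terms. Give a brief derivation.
ln((17n)!) − 16 n ln n = n ln n + 17(ln 17 − 1) n + (1/2) ln(2π·17n) + O(1/n)

Stirling: ln((17n)!) = 17n ln(17n) − 17n + (1/2) ln(2π·17n) + O(1/n).
Expand 17n ln(17n) = 17n (ln n + ln 17) = 17n ln n + 17n ln 17.
Subtract 16n ln n: leading term is (17 − 16) n ln n = n ln n. The next term is 17n ln 17 − 17n = 17(ln 17 − 1) n. Then the (1/2) ln(2π·17n) correction.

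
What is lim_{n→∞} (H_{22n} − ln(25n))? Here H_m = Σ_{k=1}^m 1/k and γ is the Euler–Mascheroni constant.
lim = ln(22/25) + γ

By Euler-Maclaurin, H_m = ln m + γ + O(1/m). So
  H_{22n} − ln(25n) = ln(22n) + γ − ln(25n) + O(1/n)
                       = ln(22/25) + γ + O(1/n).
Hence the limit is ln(22/25) + γ.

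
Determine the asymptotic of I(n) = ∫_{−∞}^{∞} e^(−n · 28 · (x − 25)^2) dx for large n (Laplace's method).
I(n) = sqrt(π/(28n))

Here φ(x) = 28 · (x − 25)^2 has its unique minimum at x* = 25 with φ(x*) = 0 and φ''(x*) = 56. Laplace's method gives
  I(n) ~ e^(−n φ(x*)) · sqrt(2π / (n · φ''(x*))) = sqrt(2π / (56n)) = sqrt(π/(28n)).
This is exact: substituting u = (x − 25)·sqrt(28n) gives I(n) = (1/sqrt(28n)) ∫_{−∞}^{∞} e^(−u^2) du = sqrt(π/(28n)).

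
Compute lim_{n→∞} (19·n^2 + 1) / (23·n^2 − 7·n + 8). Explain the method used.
lim = 19/23

For large n the leading n^2 terms dominate both numerator and denominator. Dividing top and bottom by n^2, every other term tends to 0, leaving 19/23.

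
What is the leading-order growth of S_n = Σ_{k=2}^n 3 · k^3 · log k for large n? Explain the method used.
S_n ~ 3 · n^4 log n / 4 − 3 · n^4 / 16

By integral comparison, S_n = ∫_1^n 3 · x^3 · log x dx + O(n^3 · log n). For the integral, ∫ x^3 log x dx = n^4 log n / 4 − n^4/16 (integration by parts). Hence S_n ~ 3 · n^4 log n / 4 − 3 · n^4 / 16.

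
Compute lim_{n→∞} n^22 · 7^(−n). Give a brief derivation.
lim = 0

Exponentials with base > 1 dominate every fixed polynomial: for any fixed c, n^c / 7^n → 0 as n → ∞ (e.g. by the ratio test, or by writing 7^n = e^(n ln 7) and noting e^(n ln 7) / n^c → ∞). Hence n^22 · 7^(−n) = n^22 / 7^n → 0.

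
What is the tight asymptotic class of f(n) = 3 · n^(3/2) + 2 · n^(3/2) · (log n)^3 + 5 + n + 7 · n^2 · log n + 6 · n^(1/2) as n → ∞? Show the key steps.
f(n) ∈ Θ(n^2 · log n)

Compare the terms by growth order. For large n, n^a · (log n)^b dominates n^a' · (log n)^b' iff a > a', or (a = a' and b > b'). Ranking the 6 terms shows the dominant one is 7 · n^2 · log n. Hence f(n) ∈ Θ(n^2 · log n).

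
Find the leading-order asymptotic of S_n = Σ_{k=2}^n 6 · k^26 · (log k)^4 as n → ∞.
S_n ~ 2 · n^27 · (log n)^4 / 9

By integral comparison, S_n = ∫_1^n 6 · x^26 · (log x)^4 dx + O(n^26 · (log n)^4). For the integral, the leading term of ∫_1^n x^26 (log x)^4 dx is n^27/27 · (log n)^4 (by repeated integration by parts; each step lowers the log-exponent and produces a relatively O(1/log n) correction). Hence S_n ~ 2 · n^27 · (log n)^4 / 9.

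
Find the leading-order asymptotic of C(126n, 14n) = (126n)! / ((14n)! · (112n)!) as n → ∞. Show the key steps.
C(126n, 14n) ~ (387420489/16777216)^(14n) · sqrt(9/(16π·14n))

Write N = 14n. Apply Stirling to each factorial:
  (9N)! ~ sqrt(2π·9N) · (9N/e)^(9N),
  N! ~ sqrt(2π N) · (N/e)^N,
  (8N)! ~ sqrt(2π·8N) · (8N/e)^(8N).
The exponential factors combine to (9N)^(9N) / (N^N · (8N)^(8N)) = 9^(9N)/8^(8N) = (9^9/8^8)^N = (387420489/16777216)^N.
The square-root prefactors combine to sqrt(2π·9N) / (sqrt(2π N)·sqrt(2π·8N)) = sqrt(9 / (2π·8·N)) = sqrt(9/(16π·14n)).
Substituting N = 14n: C(126n, 14n) ~ (387420489/16777216)^(14n) · sqrt(9/(16π·14n)).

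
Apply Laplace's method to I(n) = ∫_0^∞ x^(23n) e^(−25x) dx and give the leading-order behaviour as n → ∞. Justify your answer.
I(n) ~ (sqrt(2π·23n) / 25) · (23n/(25e))^(23n)

Write the integrand as exp(23n ln x − 25x) and set f(x) = 23n ln x − 25x. Then f'(x) = 23n/x − 25 = 0 at x* = 23n/25, and f''(x*) = −23n/x*^2 = −25^2/(23n). Laplace's method (interior maximum) gives
  I(n) ~ e^(f(x*)) · sqrt(2π / |f''(x*)|)
        = exp(23n ln(23n/25) − 23n) · sqrt(2π · 23n / 25^2)
        = (23n/25)^(23n) e^(−23n) · sqrt(2π·23n) / 25
        = (sqrt(2π·23n) / 25) · (23n/(25e))^(23n).
This matches Γ(23n+1)/25^(23n+1) with Stirling applied to Γ.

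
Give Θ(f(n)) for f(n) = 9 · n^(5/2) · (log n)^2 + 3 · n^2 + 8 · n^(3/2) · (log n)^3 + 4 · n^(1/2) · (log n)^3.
f(n) ∈ Θ(n^(5/2) · (log n)^2)

Compare the terms by growth order. For large n, n^a · (log n)^b dominates n^a' · (log n)^b' iff a > a', or (a = a' and b > b'). Ranking the 4 terms shows the dominant one is 9 · n^(5/2) · (log n)^2. Hence f(n) ∈ Θ(n^(5/2) · (log n)^2).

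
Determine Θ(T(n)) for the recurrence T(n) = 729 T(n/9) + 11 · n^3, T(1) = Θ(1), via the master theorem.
T(n) = Θ(n^3 log n)

log_9 729 = 3, and f(n) = 11 · n^3 = Θ(n^(log_9 729)). This is Case 2 of the master theorem: T(n) = Θ(f(n) · log n) = Θ(n^3 log n).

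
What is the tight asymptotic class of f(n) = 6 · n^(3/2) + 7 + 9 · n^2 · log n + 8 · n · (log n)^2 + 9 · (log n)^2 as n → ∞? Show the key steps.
f(n) ∈ Θ(n^2 · log n)

Compare the terms by growth order. For large n, n^a · (log n)^b dominates n^a' · (log n)^b' iff a > a', or (a = a' and b > b'). Ranking the 5 terms shows the dominant one is 9 · n^2 · log n. Hence f(n) ∈ Θ(n^2 · log n).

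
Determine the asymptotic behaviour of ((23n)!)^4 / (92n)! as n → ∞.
((23n)!)^4/(92n)! ~ ((2π·23n)^(3/2) / 2) · 4^(−4·23n)  →  0

Write N = 23n. Stirling: N! ~ sqrt(2π N)(N/e)^N and (4N)! ~ sqrt(2π·4N)·(4N/e)^(4N).
  (N!)^4/(4N)! ~ (2π N)^(4/2) (N/e)^(4N) / [sqrt(2π·4N) (4N/e)^(4N)]
     = (2π N)^(4/2) / sqrt(2π·4N) · (N/(4N))^(4N)
     = (2π N)^((4−1)/2) / 2 · 4^(−4N).
Since 4^4 > 1, the factor 4^(−4N) decays exponentially, so the ratio → 0. Substituting N = 23n gives the stated form.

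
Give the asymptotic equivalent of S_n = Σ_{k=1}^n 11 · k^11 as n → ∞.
S_n ~ 11 · n^12 / 12

By integral comparison (Euler-Maclaurin), Σ_{k=1}^n 11 · k^11 = 11 · ∫_0^n x^11 dx + O(n^11) = 11 · n^12/12 + O(n^11). (Equivalently, Faulhaber's formula gives the same leading term.)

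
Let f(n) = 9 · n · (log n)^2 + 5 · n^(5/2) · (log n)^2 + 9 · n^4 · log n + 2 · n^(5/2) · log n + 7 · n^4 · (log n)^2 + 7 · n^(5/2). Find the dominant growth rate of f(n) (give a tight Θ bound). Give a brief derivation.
f(n) ∈ Θ(n^4 · (log n)^2)

Compare the terms by growth order. For large n, n^a · (log n)^b dominates n^a' · (log n)^b' iff a > a', or (a = a' and b > b'). Ranking the 6 terms shows the dominant one is 7 · n^4 · (log n)^2. Hence f(n) ∈ Θ(n^4 · (log n)^2).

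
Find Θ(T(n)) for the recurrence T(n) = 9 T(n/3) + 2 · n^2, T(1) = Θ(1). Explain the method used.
T(n) = Θ(n^2 log n)

log_3 9 = 2, and f(n) = 2 · n^2 = Θ(n^(log_3 9)). This is Case 2 of the master theorem: T(n) = Θ(f(n) · log n) = Θ(n^2 log n).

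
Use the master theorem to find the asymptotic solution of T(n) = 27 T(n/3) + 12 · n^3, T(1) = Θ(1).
T(n) = Θ(n^3 log n)

log_3 27 = 3, and f(n) = 12 · n^3 = Θ(n^(log_3 27)). This is Case 2 of the master theorem: T(n) = Θ(f(n) · log n) = Θ(n^3 log n).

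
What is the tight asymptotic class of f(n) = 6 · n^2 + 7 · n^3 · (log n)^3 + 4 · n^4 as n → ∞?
f(n) ∈ Θ(n^4)

Compare the terms by growth order. For large n, n^a · (log n)^b dominates n^a' · (log n)^b' iff a > a', or (a = a' and b > b'). Ranking the 3 terms shows the dominant one is 4 · n^4. Hence f(n) ∈ Θ(n^4).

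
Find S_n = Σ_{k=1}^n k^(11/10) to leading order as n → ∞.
S_n ~ (10/21) · n^(21/10)

Integral comparison: Σ_{k=1}^n k^(11/10) = ∫_0^n x^(11/10) dx + O(n^(11/10)). The integral is n^(1 + 11/10) / (1 + 11/10) = n^((11+10)/10) / ((11+10)/10) = (10/21) · n^(21/10).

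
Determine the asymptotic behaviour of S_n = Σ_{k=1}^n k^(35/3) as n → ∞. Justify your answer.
S_n ~ (3/38) · n^(38/3)

Integral comparison: Σ_{k=1}^n k^(35/3) = ∫_0^n x^(35/3) dx + O(n^(35/3)). The integral is n^(1 + 35/3) / (1 + 35/3) = n^((35+3)/3) / ((35+3)/3) = (3/38) · n^(38/3).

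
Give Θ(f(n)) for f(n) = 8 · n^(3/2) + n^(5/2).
f(n) ∈ Θ(n^(5/2))

Compare the terms by growth order. For large n, n^a · (log n)^b dominates n^a' · (log n)^b' iff a > a', or (a = a' and b > b'). Ranking the 2 terms shows the dominant one is n^(5/2). Hence f(n) ∈ Θ(n^(5/2)).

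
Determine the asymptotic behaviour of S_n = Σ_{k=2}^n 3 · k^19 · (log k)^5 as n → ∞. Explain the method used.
S_n ~ 3 · n^20 · (log n)^5 / 20

By integral comparison, S_n = ∫_1^n 3 · x^19 · (log x)^5 dx + O(n^19 · (log n)^5). For the integral, the leading term of ∫_1^n x^19 (log x)^5 dx is n^20/20 · (log n)^5 (by repeated integration by parts; each step lowers the log-exponent and produces a relatively O(1/log n) correction). Hence S_n ~ 3 · n^20 · (log n)^5 / 20.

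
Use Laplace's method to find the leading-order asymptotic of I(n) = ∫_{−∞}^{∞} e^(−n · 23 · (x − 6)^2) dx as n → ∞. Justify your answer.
I(n) = sqrt(π/(23n))

Here φ(x) = 23 · (x − 6)^2 has its unique minimum at x* = 6 with φ(x*) = 0 and φ''(x*) = 46. Laplace's method gives
  I(n) ~ e^(−n φ(x*)) · sqrt(2π / (n · φ''(x*))) = sqrt(2π / (46n)) = sqrt(π/(23n)).
This is exact: substituting u = (x − 6)·sqrt(23n) gives I(n) = (1/sqrt(23n)) ∫_{−∞}^{∞} e^(−u^2) du = sqrt(π/(23n)).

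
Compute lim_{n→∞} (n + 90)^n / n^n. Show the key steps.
lim = e^90

Rewrite as (1 + 90/n)^(n). By the standard limit (1 + x/n)^n → e^x, we have (1 + 90/n)^n → e^90, and raising to the 1st power gives e^90.
More precisely, ln[(1 + 90/n)^(n)] = n · ln(1 + 90/n) = n · (90/n + O(1/n^2)) = 90 + O(1/n) → 90.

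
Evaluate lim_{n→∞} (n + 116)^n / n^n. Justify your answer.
lim = e^116

Rewrite as (1 + 116/n)^(n). By the standard limit (1 + x/n)^n → e^x, we have (1 + 116/n)^n → e^116, and raising to the 1st power gives e^116.
More precisely, ln[(1 + 116/n)^(n)] = n · ln(1 + 116/n) = n · (116/n + O(1/n^2)) = 116 + O(1/n) → 116.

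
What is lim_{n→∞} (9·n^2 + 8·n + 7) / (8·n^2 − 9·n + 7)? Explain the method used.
lim = 9/8

For large n the leading n^2 terms dominate both numerator and denominator. Dividing top and bottom by n^2, every other term tends to 0, leaving 9/8.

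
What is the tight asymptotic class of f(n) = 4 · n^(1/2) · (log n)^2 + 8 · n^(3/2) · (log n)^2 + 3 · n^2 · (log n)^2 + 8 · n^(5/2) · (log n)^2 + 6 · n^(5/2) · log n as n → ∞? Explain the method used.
f(n) ∈ Θ(n^(5/2) · (log n)^2)

Compare the terms by growth order. For large n, n^a · (log n)^b dominates n^a' · (log n)^b' iff a > a', or (a = a' and b > b'). Ranking the 5 terms shows the dominant one is 8 · n^(5/2) · (log n)^2. Hence f(n) ∈ Θ(n^(5/2) · (log n)^2).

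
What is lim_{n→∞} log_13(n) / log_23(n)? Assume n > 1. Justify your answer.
lim = ln(23) / ln(13) = log_13(23)

Change of base: log_13(n) = ln n / ln 13 and log_23(n) = ln n / ln 23. The ratio is (ln n / ln 13) · (ln 23 / ln n) = ln 23 / ln 13, a constant independent of n. So the limit is ln 23 / ln 13 = log_13(23).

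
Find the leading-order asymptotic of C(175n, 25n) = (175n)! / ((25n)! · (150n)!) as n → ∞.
C(175n, 25n) ~ (823543/46656)^(25n) · sqrt(7/(12π·25n))

Write N = 25n. Apply Stirling to each factorial:
  (7N)! ~ sqrt(2π·7N) · (7N/e)^(7N),
  N! ~ sqrt(2π N) · (N/e)^N,
  (6N)! ~ sqrt(2π·6N) · (6N/e)^(6N).
The exponential factors combine to (7N)^(7N) / (N^N · (6N)^(6N)) = 7^(7N)/6^(6N) = (7^7/6^6)^N = (823543/46656)^N.
The square-root prefactors combine to sqrt(2π·7N) / (sqrt(2π N)·sqrt(2π·6N)) = sqrt(7 / (2π·6·N)) = sqrt(7/(12π·25n)).
Substituting N = 25n: C(175n, 25n) ~ (823543/46656)^(25n) · sqrt(7/(12π·25n)).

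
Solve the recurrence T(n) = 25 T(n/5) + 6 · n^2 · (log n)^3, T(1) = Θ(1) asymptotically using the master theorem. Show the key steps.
T(n) = Θ(n^2 · (log n)^4)

Here log_5 25 = 2 and f(n) = 6 · n^2 · (log n)^3 = Θ(n^(log_5 25) · (log n)^3). This is the extended Case 2 of the master theorem (f matches the critical exponent up to log factors), giving T(n) = Θ(n^(log_5 25) · (log n)^(3+1)) = Θ(n^2 · (log n)^4).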